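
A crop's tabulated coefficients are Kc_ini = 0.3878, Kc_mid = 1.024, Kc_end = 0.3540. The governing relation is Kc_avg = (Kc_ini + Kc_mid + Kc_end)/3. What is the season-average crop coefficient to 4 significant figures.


Kc_avg = (0.3878 + 1.024 + 0.3540)/3 = 0.5886
Therefore the season-average crop coefficient = 0.5886.


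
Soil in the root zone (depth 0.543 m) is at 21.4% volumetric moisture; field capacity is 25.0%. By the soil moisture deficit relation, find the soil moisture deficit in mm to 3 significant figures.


Approach: apply the soil moisture deficit relation, SMD = (FC - theta)/100 * depth * 1000.
SMD = (25.0 - 21.4)/100 * 0.543 * 1000 = 19.5 mm
Therefore the soil moisture deficit = 19.5 mm.


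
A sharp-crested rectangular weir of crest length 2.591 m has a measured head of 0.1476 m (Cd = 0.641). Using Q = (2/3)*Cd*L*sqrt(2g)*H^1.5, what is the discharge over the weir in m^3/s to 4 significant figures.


Q = (2/3)*0.641*2.591*sqrt(2*9.81)*0.1476^1.5 = 0.2781 m^3/s
Therefore the discharge over the weir = 0.2781 m^3/s.


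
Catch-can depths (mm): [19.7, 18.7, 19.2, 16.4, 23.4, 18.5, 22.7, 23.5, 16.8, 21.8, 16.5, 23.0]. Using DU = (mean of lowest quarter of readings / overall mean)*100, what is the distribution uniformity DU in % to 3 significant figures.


sorted lowest 3 of 12: [16.4, 16.5, 16.8] -> mean = 16.567 mm
overall mean = 20.017 mm
DU = (16.567/20.017)*100 = 82.8 %
Therefore the distribution uniformity DU = 82.8 %.


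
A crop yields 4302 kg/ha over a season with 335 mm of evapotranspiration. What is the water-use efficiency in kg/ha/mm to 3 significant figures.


Approach: apply the water-use efficiency ratio, WUE = yield/ET.
WUE = 4302 / 335 = 12.8 kg/ha/mm
Therefore the water-use efficiency = 12.8 kg/ha/mm.


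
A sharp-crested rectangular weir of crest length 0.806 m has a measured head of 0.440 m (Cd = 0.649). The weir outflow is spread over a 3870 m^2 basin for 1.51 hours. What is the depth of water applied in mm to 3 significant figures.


Approach: apply the rectangular weir equation with a volume-to-depth conversion, Q = (2/3)*Cd*L*sqrt(2g)*H^1.5; d = Q*t/A * 1000.
Step 1 — weir discharge:
  Q = (2/3)*0.649*0.806*sqrt(2*9.81)*0.440^1.5 = 0.45083 m^3/s
Step 2 — volume: V = 0.45083 * 1.51*3600 = 2450.7 m^3
Step 3 — depth: d = V/A * 1000 = 2450.7/3870 * 1000 = 633 mm
Therefore the depth of water applied = 633 mm.


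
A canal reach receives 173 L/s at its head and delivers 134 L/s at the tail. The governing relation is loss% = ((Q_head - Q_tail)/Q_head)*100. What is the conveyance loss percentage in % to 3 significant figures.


loss = ((173 - 134)/173)*100 = 22.5 %
Therefore the conveyance loss percentage = 22.5 %.


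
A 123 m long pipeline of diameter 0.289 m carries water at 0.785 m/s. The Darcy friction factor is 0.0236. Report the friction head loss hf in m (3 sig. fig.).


Approach: apply the Darcy-Weisbach equation, hf = f*(L/D)*(v^2/(2g)).
hf = 0.0236 * (123/0.289) * (0.785^2 / (2*9.81))
hf = 0.315 m
Therefore the friction head loss hf = 0.315 m.


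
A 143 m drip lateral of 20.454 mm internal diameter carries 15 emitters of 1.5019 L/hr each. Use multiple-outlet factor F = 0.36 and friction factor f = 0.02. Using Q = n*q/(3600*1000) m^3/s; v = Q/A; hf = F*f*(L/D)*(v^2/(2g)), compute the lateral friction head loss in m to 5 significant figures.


Q = 15*1.5019/(3600*1000) = 6.257917e-06 m^3/s
A = pi*(20.454e-3/2)^2 = 3.285840e-04 m^2, so v = Q/A = 0.01904511 m/s
hf = 0.36*0.02*(143/0.020454)*(0.01904511^2/(2*9.81)) = 0.00093059 m
Therefore the lateral friction head loss = 0.00093059 m.


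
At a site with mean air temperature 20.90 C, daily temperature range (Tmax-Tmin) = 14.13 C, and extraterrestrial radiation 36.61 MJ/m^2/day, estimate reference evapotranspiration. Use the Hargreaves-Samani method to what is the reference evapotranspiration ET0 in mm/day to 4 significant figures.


Approach: apply the Hargreaves-Samani method, ET0 = 0.0023*(Tmean+17.8)*sqrt(Tmax-Tmin)*0.408*Ra.
ET0 = 0.0023*(20.90+17.8)*sqrt(14.13)*0.408*36.61 = 4.998 mm/day
Therefore the reference evapotranspiration ET0 = 4.998 mm/day.


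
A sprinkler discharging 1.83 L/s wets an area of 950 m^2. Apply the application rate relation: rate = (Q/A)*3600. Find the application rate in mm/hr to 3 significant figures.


rate = (1.83 / 950) * 3600 = 6.93 mm/hr
Therefore the application rate = 6.93 mm/hr.


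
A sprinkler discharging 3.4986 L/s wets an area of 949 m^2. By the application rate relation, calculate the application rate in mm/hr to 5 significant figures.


Approach: apply the application rate relation, rate = (Q/A)*3600.
rate = (3.4986 / 949) * 3600 = 13.272 mm/hr
Therefore the application rate = 13.272 mm/hr.


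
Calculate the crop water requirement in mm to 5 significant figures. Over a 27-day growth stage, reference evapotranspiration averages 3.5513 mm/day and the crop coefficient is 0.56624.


Approach: apply the crop water requirement relation, CWR = ET0 * Kc * days.
CWR = 3.5513 * 0.56624 * 27 = 54.294 mm
Therefore the crop water requirement = 54.294 mm.


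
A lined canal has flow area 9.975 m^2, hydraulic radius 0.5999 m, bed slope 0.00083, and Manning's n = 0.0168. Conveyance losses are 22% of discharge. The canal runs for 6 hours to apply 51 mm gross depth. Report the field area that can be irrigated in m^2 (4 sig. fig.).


Approach: apply Manning's equation with a conveyance and depth budget, Q = (1/n)*A*R^(2/3)*S^(1/2); Q_field = Q*(1-loss); Area = Q_field*t/(d/1000).
Step 1 — canal discharge (Manning's equation):
  Q = (1/0.0168) * 9.975 * 0.5999^(2/3) * 0.00083^(1/2) = 12.1673 m^3/s
Step 2 — delivered flow: Q_field = 12.1673*(1 - 22/100) = 9.49052 m^3/s
Step 3 — volume delivered: V = 9.49052 * 6*3600 = 204995 m^3
Step 4 — area served: A = V / (depth/1000) = 204995 / 0.051 = 4020000 m^2
Therefore the field area that can be irrigated = 4020000 m^2.


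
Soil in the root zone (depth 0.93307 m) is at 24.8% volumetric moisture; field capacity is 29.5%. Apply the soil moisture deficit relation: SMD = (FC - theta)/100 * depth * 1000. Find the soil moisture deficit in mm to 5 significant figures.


SMD = (29.5 - 24.8)/100 * 0.93307 * 1000 = 43.854 mm
Therefore the soil moisture deficit = 43.854 mm.


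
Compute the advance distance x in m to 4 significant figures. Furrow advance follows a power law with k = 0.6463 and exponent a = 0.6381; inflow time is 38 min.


Approach: apply the power-law advance function, x = k*t^a.
x = 0.6463 * 38^0.6381 = 6.584 m
Therefore the advance distance x = 6.584 m.


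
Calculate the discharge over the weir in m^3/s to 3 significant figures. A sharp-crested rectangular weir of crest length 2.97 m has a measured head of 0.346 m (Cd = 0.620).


Approach: apply the rectangular weir equation, Q = (2/3)*Cd*L*sqrt(2g)*H^1.5.
Q = (2/3)*0.620*2.97*sqrt(2*9.81)*0.346^1.5 = 1.11 m^3/s
Therefore the discharge over the weir = 1.11 m^3/s.


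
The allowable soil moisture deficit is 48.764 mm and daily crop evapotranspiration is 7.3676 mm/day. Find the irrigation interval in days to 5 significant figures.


Approach: apply the irrigation interval relation, interval = SMD / ETc.
interval = 48.764 / 7.3676 = 6.6187 days
Therefore the irrigation interval = 6.6187 days.


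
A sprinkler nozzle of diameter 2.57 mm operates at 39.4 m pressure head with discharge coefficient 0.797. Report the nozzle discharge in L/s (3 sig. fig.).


Approach: apply the orifice equation, Q = Cd*A*sqrt(2*g*h), A = pi*(d/2)^2.
A = pi*(2.57e-3/2)^2 = 5.1875e-06 m^2
Q = 0.797 * 5.1875e-06 * sqrt(2*9.81*39.4) * 1000 = 0.115 L/s
Therefore the nozzle discharge = 0.115 L/s.


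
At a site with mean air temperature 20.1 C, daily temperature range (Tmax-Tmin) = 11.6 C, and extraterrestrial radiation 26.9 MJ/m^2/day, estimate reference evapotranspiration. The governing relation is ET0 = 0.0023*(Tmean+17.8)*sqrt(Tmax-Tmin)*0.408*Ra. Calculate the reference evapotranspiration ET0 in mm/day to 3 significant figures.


ET0 = 0.0023*(20.1+17.8)*sqrt(11.6)*0.408*26.9 = 3.26 mm/day
Therefore the reference evapotranspiration ET0 = 3.26 mm/day.


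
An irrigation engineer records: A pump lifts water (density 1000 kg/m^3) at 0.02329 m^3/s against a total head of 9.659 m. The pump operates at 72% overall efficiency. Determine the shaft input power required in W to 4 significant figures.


Approach: apply hydraulic power then efficiency conversion, P = rho*g*Q*H; P_in = P/eta.
Step 1 — hydraulic power (P = rho*g*Q*H):
  P = 1000 * 9.81 * 0.02329 * 9.659 = 2206.84 W
Step 2 — input power: P_in = P/eta = 2206.84 / 0.72 = 3065 W
Therefore the shaft input power required = 3065 W.


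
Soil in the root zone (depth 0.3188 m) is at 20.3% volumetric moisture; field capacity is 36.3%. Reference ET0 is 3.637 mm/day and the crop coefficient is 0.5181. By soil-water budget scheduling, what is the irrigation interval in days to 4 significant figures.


Approach: apply soil-water budget scheduling, SMD = (FC-theta)/100*depth*1000; ETc = ET0*Kc; interval = SMD/ETc.
Step 1 — soil moisture deficit:
  SMD = (36.3 - 20.3)/100 * 0.3188 * 1000 = 51.0080 mm
Step 2 — daily crop ET (ETc = ET0*Kc):
  ETc = 3.637 * 0.5181 = 1.88433 mm/day
Step 3 — irrigation interval (SMD/ETc):
  interval = 51.0080 / 1.88433 = 27.07 days
Therefore the irrigation interval = 27.07 days.


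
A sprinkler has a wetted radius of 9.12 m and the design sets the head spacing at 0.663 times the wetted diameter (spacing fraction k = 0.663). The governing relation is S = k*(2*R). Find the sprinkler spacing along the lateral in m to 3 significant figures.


S = 0.663 * (2 * 9.12) = 12.1 m
Therefore the sprinkler spacing along the lateral = 12.1 m.


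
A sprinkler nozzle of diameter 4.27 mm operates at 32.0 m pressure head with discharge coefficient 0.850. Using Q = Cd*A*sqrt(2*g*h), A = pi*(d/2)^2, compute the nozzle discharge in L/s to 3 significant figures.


A = pi*(4.27e-3/2)^2 = 1.4320e-05 m^2
Q = 0.850 * 1.4320e-05 * sqrt(2*9.81*32.0) * 1000 = 0.305 L/s
Therefore the nozzle discharge = 0.305 L/s.


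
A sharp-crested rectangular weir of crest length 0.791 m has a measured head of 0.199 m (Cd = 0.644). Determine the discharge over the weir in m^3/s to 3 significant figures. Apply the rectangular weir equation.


Approach: apply the rectangular weir equation, Q = (2/3)*Cd*L*sqrt(2g)*H^1.5.
Q = (2/3)*0.644*0.791*sqrt(2*9.81)*0.199^1.5 = 0.134 m^3/s
Therefore the discharge over the weir = 0.134 m^3/s.


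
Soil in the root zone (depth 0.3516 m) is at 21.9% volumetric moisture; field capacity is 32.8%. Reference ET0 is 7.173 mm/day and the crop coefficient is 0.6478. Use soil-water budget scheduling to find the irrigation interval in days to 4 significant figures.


Approach: apply soil-water budget scheduling, SMD = (FC-theta)/100*depth*1000; ETc = ET0*Kc; interval = SMD/ETc.
Step 1 — soil moisture deficit:
  SMD = (32.8 - 21.9)/100 * 0.3516 * 1000 = 38.3244 mm
Step 2 — daily crop ET (ETc = ET0*Kc):
  ETc = 7.173 * 0.6478 = 4.64667 mm/day
Step 3 — irrigation interval (SMD/ETc):
  interval = 38.3244 / 4.64667 = 8.248 days
Therefore the irrigation interval = 8.248 days.


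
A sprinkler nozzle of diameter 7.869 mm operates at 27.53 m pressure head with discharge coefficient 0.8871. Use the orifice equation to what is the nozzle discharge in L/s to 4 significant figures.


Approach: apply the orifice equation, Q = Cd*A*sqrt(2*g*h), A = pi*(d/2)^2.
A = pi*(7.869e-3/2)^2 = 4.86328e-05 m^2
Q = 0.8871 * 4.86328e-05 * sqrt(2*9.81*27.53) * 1000 = 1.003 L/s
Therefore the nozzle discharge = 1.003 L/s.


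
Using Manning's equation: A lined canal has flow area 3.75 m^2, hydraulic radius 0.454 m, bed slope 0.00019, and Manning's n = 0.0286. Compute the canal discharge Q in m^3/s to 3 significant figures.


Approach: apply Manning's equation, Q = (1/n)*A*R^(2/3)*S^(1/2).
Q = (1/0.0286) * 3.75 * 0.454^(2/3) * 0.00019^(1/2) = 1.07 m^3/s
Therefore the canal discharge Q = 1.07 m^3/s.


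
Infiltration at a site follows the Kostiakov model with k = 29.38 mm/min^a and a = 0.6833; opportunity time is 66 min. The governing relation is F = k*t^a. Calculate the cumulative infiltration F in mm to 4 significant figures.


F = 29.38 * 66^0.6833 = 514.5 mm
Therefore the cumulative infiltration F = 514.5 mm.


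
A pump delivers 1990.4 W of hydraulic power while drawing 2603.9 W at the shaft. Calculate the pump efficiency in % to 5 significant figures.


Approach: apply the efficiency ratio, eta = (P_out/P_in)*100.
eta = (1990.4 / 2603.9) * 100 = 76.439 %
Therefore the pump efficiency = 76.439 %.


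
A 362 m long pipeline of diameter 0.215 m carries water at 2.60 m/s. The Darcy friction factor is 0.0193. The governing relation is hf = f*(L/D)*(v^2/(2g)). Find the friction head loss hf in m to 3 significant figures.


hf = 0.0193 * (362/0.215) * (2.60^2 / (2*9.81))
hf = 11.2 m
Therefore the friction head loss hf = 11.2 m.


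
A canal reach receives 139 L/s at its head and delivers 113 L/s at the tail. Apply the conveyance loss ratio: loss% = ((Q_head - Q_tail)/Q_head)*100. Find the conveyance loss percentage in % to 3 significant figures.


loss = ((139 - 113)/139)*100 = 18.7 %
Therefore the conveyance loss percentage = 18.7 %.


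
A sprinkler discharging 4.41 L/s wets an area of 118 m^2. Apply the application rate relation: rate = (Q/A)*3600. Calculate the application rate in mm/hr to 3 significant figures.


rate = (4.41 / 118) * 3600 = 135 mm/hr
Therefore the application rate = 135 mm/hr.


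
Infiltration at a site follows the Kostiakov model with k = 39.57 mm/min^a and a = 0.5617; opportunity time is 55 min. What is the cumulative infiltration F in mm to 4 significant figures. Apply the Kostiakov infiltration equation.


Approach: apply the Kostiakov infiltration equation, F = k*t^a.
F = 39.57 * 55^0.5617 = 375.8 mm
Therefore the cumulative infiltration F = 375.8 mm.


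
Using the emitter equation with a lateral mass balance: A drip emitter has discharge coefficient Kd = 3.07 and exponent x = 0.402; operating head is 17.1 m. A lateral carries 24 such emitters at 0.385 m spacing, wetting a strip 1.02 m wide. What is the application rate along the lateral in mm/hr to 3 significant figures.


Approach: apply the emitter equation with a lateral mass balance, q = Kd*h^x; Q = n*q; rate = Q/(n*spacing*width).
Step 1 — single emitter flow (q = Kd*h^x):
  q = 3.07 * 17.1^0.402 = 9.6118 L/hr
Step 2 — total lateral flow: Q = 24 * 9.6118 = 230.68 L/hr
Step 3 — wetted area: A = 24 * 0.385 * 1.02 = 9.4248 m^2
Step 4 — application rate: Q/A = 230.68/9.4248 = 24.5 mm/hr
Therefore the application rate along the lateral = 24.5 mm/hr.


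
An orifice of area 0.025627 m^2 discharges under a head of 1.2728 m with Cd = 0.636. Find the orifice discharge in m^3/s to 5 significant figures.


Approach: apply the orifice equation, Q = Cd*A*sqrt(2*g*h).
Q = 0.636 * 0.025627 * sqrt(2*9.81*1.2728) = 0.081449 m^3/s
Therefore the orifice discharge = 0.081449 m^3/s.


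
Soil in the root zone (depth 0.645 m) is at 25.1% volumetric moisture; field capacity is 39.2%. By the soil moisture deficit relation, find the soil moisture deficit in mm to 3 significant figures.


Approach: apply the soil moisture deficit relation, SMD = (FC - theta)/100 * depth * 1000.
SMD = (39.2 - 25.1)/100 * 0.645 * 1000 = 90.9 mm
Therefore the soil moisture deficit = 90.9 mm.


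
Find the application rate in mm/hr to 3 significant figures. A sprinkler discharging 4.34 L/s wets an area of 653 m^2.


Approach: apply the application rate relation, rate = (Q/A)*3600.
rate = (4.34 / 653) * 3600 = 23.9 mm/hr
Therefore the application rate = 23.9 mm/hr.


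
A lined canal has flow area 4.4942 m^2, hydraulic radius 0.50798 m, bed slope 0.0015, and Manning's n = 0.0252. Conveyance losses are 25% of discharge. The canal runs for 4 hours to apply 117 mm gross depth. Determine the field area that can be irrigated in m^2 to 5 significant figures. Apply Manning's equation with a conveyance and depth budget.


Approach: apply Manning's equation with a conveyance and depth budget, Q = (1/n)*A*R^(2/3)*S^(1/2); Q_field = Q*(1-loss); Area = Q_field*t/(d/1000).
Step 1 — canal discharge (Manning's equation):
  Q = (1/0.0252) * 4.4942 * 0.50798^(2/3) * 0.0015^(1/2) = 4.397392 m^3/s
Step 2 — delivered flow: Q_field = 4.397392*(1 - 25/100) = 3.298044 m^3/s
Step 3 — volume delivered: V = 3.298044 * 4*3600 = 47491.84 m^3
Step 4 — area served: A = V / (depth/1000) = 47491.84 / 0.117 = 405910 m^2
Therefore the field area that can be irrigated = 405910 m^2.


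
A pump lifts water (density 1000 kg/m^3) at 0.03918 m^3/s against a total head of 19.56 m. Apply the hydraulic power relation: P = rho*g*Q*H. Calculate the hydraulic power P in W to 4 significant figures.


P = 1000 * 9.81 * 0.03918 * 19.56 = 7518 W
Therefore the hydraulic power P = 7518 W.


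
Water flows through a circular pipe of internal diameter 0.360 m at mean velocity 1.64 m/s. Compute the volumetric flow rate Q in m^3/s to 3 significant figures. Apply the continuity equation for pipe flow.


Approach: apply the continuity equation for pipe flow, Q = A * v with A = pi*(D/2)^2.
A = pi*(0.360/2)^2 = 0.10179 m^2
Q = 0.10179 * 1.64 = 0.167 m^3/s
Therefore the volumetric flow rate Q = 0.167 m^3/s.


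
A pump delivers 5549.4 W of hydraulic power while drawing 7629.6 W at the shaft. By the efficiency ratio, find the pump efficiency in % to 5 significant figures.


Approach: apply the efficiency ratio, eta = (P_out/P_in)*100.
eta = (5549.4 / 7629.6) * 100 = 72.735 %
Therefore the pump efficiency = 72.735 %.


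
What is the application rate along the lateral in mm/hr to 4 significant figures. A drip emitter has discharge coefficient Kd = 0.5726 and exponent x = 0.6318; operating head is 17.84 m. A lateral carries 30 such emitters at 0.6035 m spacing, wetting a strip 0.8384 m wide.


Approach: apply the emitter equation with a lateral mass balance, q = Kd*h^x; Q = n*q; rate = Q/(n*spacing*width).
Step 1 — single emitter flow (q = Kd*h^x):
  q = 0.5726 * 17.84^0.6318 = 3.53576 L/hr
Step 2 — total lateral flow: Q = 30 * 3.53576 = 106.073 L/hr
Step 3 — wetted area: A = 30 * 0.6035 * 0.8384 = 15.1792 m^2
Step 4 — application rate: Q/A = 106.073/15.1792 = 6.988 mm/hr
Therefore the application rate along the lateral = 6.988 mm/hr.


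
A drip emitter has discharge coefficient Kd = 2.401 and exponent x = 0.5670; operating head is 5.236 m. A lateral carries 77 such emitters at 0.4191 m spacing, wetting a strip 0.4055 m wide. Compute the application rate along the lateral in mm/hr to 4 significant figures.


Approach: apply the emitter equation with a lateral mass balance, q = Kd*h^x; Q = n*q; rate = Q/(n*spacing*width).
Step 1 — single emitter flow (q = Kd*h^x):
  q = 2.401 * 5.236^0.5670 = 6.13854 L/hr
Step 2 — total lateral flow: Q = 77 * 6.13854 = 472.667 L/hr
Step 3 — wetted area: A = 77 * 0.4191 * 0.4055 = 13.0858 m^2
Step 4 — application rate: Q/A = 472.667/13.0858 = 36.12 mm/hr
Therefore the application rate along the lateral = 36.12 mm/hr.


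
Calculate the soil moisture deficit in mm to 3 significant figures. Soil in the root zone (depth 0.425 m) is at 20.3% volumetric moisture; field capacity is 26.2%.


Approach: apply the soil moisture deficit relation, SMD = (FC - theta)/100 * depth * 1000.
SMD = (26.2 - 20.3)/100 * 0.425 * 1000 = 25.1 mm
Therefore the soil moisture deficit = 25.1 mm.


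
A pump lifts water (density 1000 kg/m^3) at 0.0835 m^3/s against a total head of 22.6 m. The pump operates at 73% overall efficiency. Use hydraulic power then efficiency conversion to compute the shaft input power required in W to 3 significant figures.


Approach: apply hydraulic power then efficiency conversion, P = rho*g*Q*H; P_in = P/eta.
Step 1 — hydraulic power (P = rho*g*Q*H):
  P = 1000 * 9.81 * 0.0835 * 22.6 = 18512 W
Step 2 — input power: P_in = P/eta = 18512 / 0.73 = 25400 W
Therefore the shaft input power required = 25400 W.


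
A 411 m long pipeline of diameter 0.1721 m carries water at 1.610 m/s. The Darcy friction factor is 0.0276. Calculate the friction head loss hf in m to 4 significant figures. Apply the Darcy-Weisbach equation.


Approach: apply the Darcy-Weisbach equation, hf = f*(L/D)*(v^2/(2g)).
hf = 0.0276 * (411/0.1721) * (1.610^2 / (2*9.81))
hf = 8.708 m
Therefore the friction head loss hf = 8.708 m.


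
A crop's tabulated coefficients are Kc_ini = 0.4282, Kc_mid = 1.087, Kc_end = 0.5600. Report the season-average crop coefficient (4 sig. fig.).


Approach: apply a simple seasonal average, Kc_avg = (Kc_ini + Kc_mid + Kc_end)/3.
Kc_avg = (0.4282 + 1.087 + 0.5600)/3 = 0.6917
Therefore the season-average crop coefficient = 0.6917.


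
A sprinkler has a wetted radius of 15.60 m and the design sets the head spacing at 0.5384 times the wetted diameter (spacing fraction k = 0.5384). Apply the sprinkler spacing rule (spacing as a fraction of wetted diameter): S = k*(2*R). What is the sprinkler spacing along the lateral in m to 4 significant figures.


S = 0.5384 * (2 * 15.60) = 16.80 m
Therefore the sprinkler spacing along the lateral = 16.80 m.


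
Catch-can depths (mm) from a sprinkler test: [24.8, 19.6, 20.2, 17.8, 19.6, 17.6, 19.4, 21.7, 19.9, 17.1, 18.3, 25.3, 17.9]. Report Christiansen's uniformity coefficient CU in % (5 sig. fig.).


Approach: apply Christiansen's uniformity coefficient, CU = (1 - mean_abs_deviation/mean)*100.
mean = 19.93846 mm
mean |d_i - mean| = 1.884024 mm
CU = (1 - 1.884024/19.93846)*100 = 90.551 %
Therefore Christiansen's uniformity coefficient CU = 90.551 %.


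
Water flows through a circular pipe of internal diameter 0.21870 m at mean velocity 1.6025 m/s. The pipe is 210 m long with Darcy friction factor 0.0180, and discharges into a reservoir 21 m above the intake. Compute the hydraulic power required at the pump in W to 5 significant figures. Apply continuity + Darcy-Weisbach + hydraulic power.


Approach: apply continuity + Darcy-Weisbach + hydraulic power, Q = A*v; hf = f*(L/D)*(v^2/(2g)); H = static + hf; P = rho*g*Q*H.
Step 1 — flow rate (continuity, Q = A*v):
  A = pi*(0.21870/2)^2 = 0.03756535 m^2
  Q = 0.03756535 * 1.6025 = 0.06019847 m^3/s
Step 2 — friction head loss (Darcy-Weisbach):
  hf = 0.0180 * (210/0.21870) * (1.6025^2 / (2*9.81))
  hf = 2.262247 m
Step 3 — total head: H = 21 + 2.262247 = 23.26225 m
Step 4 — hydraulic power (P = rho*g*Q*H):
  P = 1000 * 9.81 * 0.06019847 * 23.26225 = 13737 W
Therefore the hydraulic power required at the pump = 13737 W.


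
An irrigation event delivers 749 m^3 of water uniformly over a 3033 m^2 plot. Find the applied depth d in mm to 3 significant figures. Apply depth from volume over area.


Approach: apply depth from volume over area, d = (V/A)*1000.
d = (749 / 3033) * 1000 = 247 mm
Therefore the applied depth d = 247 mm.


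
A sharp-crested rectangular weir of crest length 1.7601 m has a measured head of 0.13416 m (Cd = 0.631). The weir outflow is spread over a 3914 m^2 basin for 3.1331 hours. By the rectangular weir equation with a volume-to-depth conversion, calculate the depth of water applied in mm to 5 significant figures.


Approach: apply the rectangular weir equation with a volume-to-depth conversion, Q = (2/3)*Cd*L*sqrt(2g)*H^1.5; d = Q*t/A * 1000.
Step 1 — weir discharge:
  Q = (2/3)*0.631*1.7601*sqrt(2*9.81)*0.13416^1.5 = 0.1611608 m^3/s
Step 2 — volume: V = 0.1611608 * 3.1331*3600 = 1817.759 m^3
Step 3 — depth: d = V/A * 1000 = 1817.759/3914 * 1000 = 464.42 mm
Therefore the depth of water applied = 464.42 mm.


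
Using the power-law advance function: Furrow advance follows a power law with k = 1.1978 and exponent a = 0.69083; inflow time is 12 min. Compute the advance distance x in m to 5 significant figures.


Approach: apply the power-law advance function, x = k*t^a.
x = 1.1978 * 12^0.69083 = 6.6668 m
Therefore the advance distance x = 6.6668 m.


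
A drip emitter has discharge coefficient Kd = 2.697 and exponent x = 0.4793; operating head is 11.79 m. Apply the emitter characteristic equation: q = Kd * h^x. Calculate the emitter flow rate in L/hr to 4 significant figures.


q = 2.697 * 11.79^0.4793 = 8.799 L/hr
Therefore the emitter flow rate = 8.799 L/hr.


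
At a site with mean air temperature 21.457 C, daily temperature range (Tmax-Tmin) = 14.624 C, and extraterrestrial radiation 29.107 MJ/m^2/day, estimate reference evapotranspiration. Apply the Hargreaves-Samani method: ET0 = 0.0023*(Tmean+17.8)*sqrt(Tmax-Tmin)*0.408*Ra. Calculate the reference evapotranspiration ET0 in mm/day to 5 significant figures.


ET0 = 0.0023*(21.457+17.8)*sqrt(14.624)*0.408*29.107 = 4.1005 mm/day
Therefore the reference evapotranspiration ET0 = 4.1005 mm/day.


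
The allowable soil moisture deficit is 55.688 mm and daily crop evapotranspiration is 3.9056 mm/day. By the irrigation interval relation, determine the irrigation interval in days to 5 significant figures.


Approach: apply the irrigation interval relation, interval = SMD / ETc.
interval = 55.688 / 3.9056 = 14.259 days
Therefore the irrigation interval = 14.259 days.


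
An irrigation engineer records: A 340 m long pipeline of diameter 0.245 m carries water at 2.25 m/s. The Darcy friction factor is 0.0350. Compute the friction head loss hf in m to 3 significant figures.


Approach: apply the Darcy-Weisbach equation, hf = f*(L/D)*(v^2/(2g)).
hf = 0.0350 * (340/0.245) * (2.25^2 / (2*9.81))
hf = 12.5 m
Therefore the friction head loss hf = 12.5 m.


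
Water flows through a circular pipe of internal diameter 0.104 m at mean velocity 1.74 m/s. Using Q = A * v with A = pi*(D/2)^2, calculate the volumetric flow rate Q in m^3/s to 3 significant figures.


A = pi*(0.104/2)^2 = 0.0084949 m^2
Q = 0.0084949 * 1.74 = 0.0148 m^3/s
Therefore the volumetric flow rate Q = 0.0148 m^3/s.


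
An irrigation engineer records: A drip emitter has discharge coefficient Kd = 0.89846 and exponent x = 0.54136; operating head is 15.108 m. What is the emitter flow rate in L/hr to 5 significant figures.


Approach: apply the emitter characteristic equation, q = Kd * h^x.
q = 0.89846 * 15.108^0.54136 = 3.9073 L/hr
Therefore the emitter flow rate = 3.9073 L/hr.


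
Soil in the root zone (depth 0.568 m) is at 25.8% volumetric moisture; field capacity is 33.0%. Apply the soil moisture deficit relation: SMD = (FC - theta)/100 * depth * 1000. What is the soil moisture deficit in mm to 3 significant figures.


SMD = (33.0 - 25.8)/100 * 0.568 * 1000 = 40.9 mm
Therefore the soil moisture deficit = 40.9 mm.


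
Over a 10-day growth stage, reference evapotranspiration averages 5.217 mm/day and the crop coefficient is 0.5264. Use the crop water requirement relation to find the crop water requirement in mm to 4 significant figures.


Approach: apply the crop water requirement relation, CWR = ET0 * Kc * days.
CWR = 5.217 * 0.5264 * 10 = 27.46 mm
Therefore the crop water requirement = 27.46 mm.


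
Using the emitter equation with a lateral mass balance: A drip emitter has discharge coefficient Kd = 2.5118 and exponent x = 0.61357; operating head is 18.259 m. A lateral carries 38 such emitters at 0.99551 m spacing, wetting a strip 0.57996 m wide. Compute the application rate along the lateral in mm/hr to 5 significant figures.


Approach: apply the emitter equation with a lateral mass balance, q = Kd*h^x; Q = n*q; rate = Q/(n*spacing*width).
Step 1 — single emitter flow (q = Kd*h^x):
  q = 2.5118 * 18.259^0.61357 = 14.92758 L/hr
Step 2 — total lateral flow: Q = 38 * 14.92758 = 567.2482 L/hr
Step 3 — wetted area: A = 38 * 0.99551 * 0.57996 = 21.93953 m^2
Step 4 — application rate: Q/A = 567.2482/21.93953 = 25.855 mm/hr
Therefore the application rate along the lateral = 25.855 mm/hr.


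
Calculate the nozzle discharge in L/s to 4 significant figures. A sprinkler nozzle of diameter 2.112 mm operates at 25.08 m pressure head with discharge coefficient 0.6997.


Approach: apply the orifice equation, Q = Cd*A*sqrt(2*g*h), A = pi*(d/2)^2.
A = pi*(2.112e-3/2)^2 = 3.50330e-06 m^2
Q = 0.6997 * 3.50330e-06 * sqrt(2*9.81*25.08) * 1000 = 0.05438 L/s
Therefore the nozzle discharge = 0.05438 L/s.


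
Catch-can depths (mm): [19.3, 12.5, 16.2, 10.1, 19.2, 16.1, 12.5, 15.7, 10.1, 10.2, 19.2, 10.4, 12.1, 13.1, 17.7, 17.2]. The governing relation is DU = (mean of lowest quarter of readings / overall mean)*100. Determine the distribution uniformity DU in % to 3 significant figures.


sorted lowest 4 of 16: [10.1, 10.1, 10.2, 10.4] -> mean = 10.200 mm
overall mean = 14.475 mm
DU = (10.200/14.475)*100 = 70.5 %
Therefore the distribution uniformity DU = 70.5 %.


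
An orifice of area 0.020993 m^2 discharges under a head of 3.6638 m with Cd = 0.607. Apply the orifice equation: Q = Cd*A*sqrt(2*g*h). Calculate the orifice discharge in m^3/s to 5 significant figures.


Q = 0.607 * 0.020993 * sqrt(2*9.81*3.6638) = 0.10804 m^3/s
Therefore the orifice discharge = 0.10804 m^3/s.


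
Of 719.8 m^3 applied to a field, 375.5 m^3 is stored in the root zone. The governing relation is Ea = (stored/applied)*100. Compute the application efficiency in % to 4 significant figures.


Ea = (375.5/719.8)*100 = 52.17 %
Therefore the application efficiency = 52.17 %.


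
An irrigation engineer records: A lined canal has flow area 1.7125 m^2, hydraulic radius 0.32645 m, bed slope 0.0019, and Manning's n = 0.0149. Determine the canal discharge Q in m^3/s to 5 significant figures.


Approach: apply Manning's equation, Q = (1/n)*A*R^(2/3)*S^(1/2).
Q = (1/0.0149) * 1.7125 * 0.32645^(2/3) * 0.0019^(1/2) = 2.3752 m^3/s
Therefore the canal discharge Q = 2.3752 m^3/s.


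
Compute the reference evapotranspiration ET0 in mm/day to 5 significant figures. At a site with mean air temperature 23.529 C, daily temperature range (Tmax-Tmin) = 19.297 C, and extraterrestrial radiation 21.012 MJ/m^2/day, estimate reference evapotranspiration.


Approach: apply the Hargreaves-Samani method, ET0 = 0.0023*(Tmean+17.8)*sqrt(Tmax-Tmin)*0.408*Ra.
ET0 = 0.0023*(23.529+17.8)*sqrt(19.297)*0.408*21.012 = 3.5798 mm/day
Therefore the reference evapotranspiration ET0 = 3.5798 mm/day.


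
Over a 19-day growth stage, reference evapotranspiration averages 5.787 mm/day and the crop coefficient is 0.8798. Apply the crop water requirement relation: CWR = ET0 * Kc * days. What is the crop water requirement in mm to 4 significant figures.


CWR = 5.787 * 0.8798 * 19 = 96.74 mm
Therefore the crop water requirement = 96.74 mm.


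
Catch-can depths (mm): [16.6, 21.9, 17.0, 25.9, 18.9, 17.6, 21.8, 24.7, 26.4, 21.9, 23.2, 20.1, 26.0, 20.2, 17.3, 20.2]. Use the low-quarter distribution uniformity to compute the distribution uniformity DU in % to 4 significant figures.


Approach: apply the low-quarter distribution uniformity, DU = (mean of lowest quarter of readings / overall mean)*100.
sorted lowest 4 of 16: [16.6, 17.0, 17.3, 17.6] -> mean = 17.1250 mm
overall mean = 21.2312 mm
DU = (17.1250/21.2312)*100 = 80.66 %
Therefore the distribution uniformity DU = 80.66 %.


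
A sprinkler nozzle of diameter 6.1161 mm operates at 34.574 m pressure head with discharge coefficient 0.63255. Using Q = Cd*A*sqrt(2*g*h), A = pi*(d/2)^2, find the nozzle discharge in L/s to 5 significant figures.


A = pi*(6.1161e-3/2)^2 = 2.937914e-05 m^2
Q = 0.63255 * 2.937914e-05 * sqrt(2*9.81*34.574) * 1000 = 0.48401 L/s
Therefore the nozzle discharge = 0.48401 L/s.


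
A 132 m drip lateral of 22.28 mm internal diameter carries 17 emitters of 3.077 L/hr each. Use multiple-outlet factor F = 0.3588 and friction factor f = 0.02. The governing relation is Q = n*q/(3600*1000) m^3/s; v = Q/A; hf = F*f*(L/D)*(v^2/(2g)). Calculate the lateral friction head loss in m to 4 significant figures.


Q = 17*3.077/(3600*1000) = 1.45303e-05 m^3/s
A = pi*(22.28e-3/2)^2 = 3.89870e-04 m^2, so v = Q/A = 0.0372695 m/s
hf = 0.3588*0.02*(132/0.02228)*(0.0372695^2/(2*9.81)) = 0.003010 m
Therefore the lateral friction head loss = 0.003010 m.


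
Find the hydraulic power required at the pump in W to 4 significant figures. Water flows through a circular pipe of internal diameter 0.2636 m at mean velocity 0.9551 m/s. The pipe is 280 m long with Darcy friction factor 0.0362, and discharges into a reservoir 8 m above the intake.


Approach: apply continuity + Darcy-Weisbach + hydraulic power, Q = A*v; hf = f*(L/D)*(v^2/(2g)); H = static + hf; P = rho*g*Q*H.
Step 1 — flow rate (continuity, Q = A*v):
  A = pi*(0.2636/2)^2 = 0.0545734 m^2
  Q = 0.0545734 * 0.9551 = 0.0521230 m^3/s
Step 2 — friction head loss (Darcy-Weisbach):
  hf = 0.0362 * (280/0.2636) * (0.9551^2 / (2*9.81))
  hf = 1.78780 m
Step 3 — total head: H = 8 + 1.78780 = 9.78780 m
Step 4 — hydraulic power (P = rho*g*Q*H):
  P = 1000 * 9.81 * 0.0521230 * 9.78780 = 5005 W
Therefore the hydraulic power required at the pump = 5005 W.


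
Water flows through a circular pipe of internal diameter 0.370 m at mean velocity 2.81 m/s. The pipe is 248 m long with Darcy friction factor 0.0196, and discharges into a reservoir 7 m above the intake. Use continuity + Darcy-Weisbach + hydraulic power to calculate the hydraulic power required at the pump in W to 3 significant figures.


Approach: apply continuity + Darcy-Weisbach + hydraulic power, Q = A*v; hf = f*(L/D)*(v^2/(2g)); H = static + hf; P = rho*g*Q*H.
Step 1 — flow rate (continuity, Q = A*v):
  A = pi*(0.370/2)^2 = 0.10752 m^2
  Q = 0.10752 * 2.81 = 0.30213 m^3/s
Step 2 — friction head loss (Darcy-Weisbach):
  hf = 0.0196 * (248/0.370) * (2.81^2 / (2*9.81))
  hf = 5.2871 m
Step 3 — total head: H = 7 + 5.2871 = 12.287 m
Step 4 — hydraulic power (P = rho*g*Q*H):
  P = 1000 * 9.81 * 0.30213 * 12.287 = 36400 W
Therefore the hydraulic power required at the pump = 36400 W.


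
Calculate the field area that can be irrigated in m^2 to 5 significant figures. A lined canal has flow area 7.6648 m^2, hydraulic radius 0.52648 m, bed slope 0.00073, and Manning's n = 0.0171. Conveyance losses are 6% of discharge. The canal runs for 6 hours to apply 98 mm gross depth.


Approach: apply Manning's equation with a conveyance and depth budget, Q = (1/n)*A*R^(2/3)*S^(1/2); Q_field = Q*(1-loss); Area = Q_field*t/(d/1000).
Step 1 — canal discharge (Manning's equation):
  Q = (1/0.0171) * 7.6648 * 0.52648^(2/3) * 0.00073^(1/2) = 7.896247 m^3/s
Step 2 — delivered flow: Q_field = 7.896247*(1 - 6/100) = 7.422472 m^3/s
Step 3 — volume delivered: V = 7.422472 * 6*3600 = 160325.4 m^3
Step 4 — area served: A = V / (depth/1000) = 160325.4 / 0.098 = 1636000 m^2
Therefore the field area that can be irrigated = 1636000 m^2.


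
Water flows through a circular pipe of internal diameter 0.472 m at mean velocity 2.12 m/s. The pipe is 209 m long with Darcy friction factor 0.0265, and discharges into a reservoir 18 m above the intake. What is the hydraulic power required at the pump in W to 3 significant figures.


Approach: apply continuity + Darcy-Weisbach + hydraulic power, Q = A*v; hf = f*(L/D)*(v^2/(2g)); H = static + hf; P = rho*g*Q*H.
Step 1 — flow rate (continuity, Q = A*v):
  A = pi*(0.472/2)^2 = 0.17497 m^2
  Q = 0.17497 * 2.12 = 0.37095 m^3/s
Step 2 — friction head loss (Darcy-Weisbach):
  hf = 0.0265 * (209/0.472) * (2.12^2 / (2*9.81))
  hf = 2.6880 m
Step 3 — total head: H = 18 + 2.6880 = 20.688 m
Step 4 — hydraulic power (P = rho*g*Q*H):
  P = 1000 * 9.81 * 0.37095 * 20.688 = 75300 W
Therefore the hydraulic power required at the pump = 75300 W.


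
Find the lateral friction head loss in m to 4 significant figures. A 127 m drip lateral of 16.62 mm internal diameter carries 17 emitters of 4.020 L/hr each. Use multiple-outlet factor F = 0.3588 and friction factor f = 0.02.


Approach: apply Darcy-Weisbach with the multiple-outlet F-factor, Q = n*q/(3600*1000) m^3/s; v = Q/A; hf = F*f*(L/D)*(v^2/(2g)).
Q = 17*4.020/(3600*1000) = 1.89833e-05 m^3/s
A = pi*(16.62e-3/2)^2 = 2.16946e-04 m^2, so v = Q/A = 0.0875025 m/s
hf = 0.3588*0.02*(127/0.01662)*(0.0875025^2/(2*9.81)) = 0.02140 m
Therefore the lateral friction head loss = 0.02140 m.


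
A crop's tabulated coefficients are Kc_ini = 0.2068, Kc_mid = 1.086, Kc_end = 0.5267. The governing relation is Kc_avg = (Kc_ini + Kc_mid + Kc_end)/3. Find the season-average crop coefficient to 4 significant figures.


Kc_avg = (0.2068 + 1.086 + 0.5267)/3 = 0.6065
Therefore the season-average crop coefficient = 0.6065.


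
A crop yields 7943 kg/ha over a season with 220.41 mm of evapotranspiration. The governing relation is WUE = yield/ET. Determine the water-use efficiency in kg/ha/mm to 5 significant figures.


WUE = 7943 / 220.41 = 36.037 kg/ha/mm
Therefore the water-use efficiency = 36.037 kg/ha/mm.


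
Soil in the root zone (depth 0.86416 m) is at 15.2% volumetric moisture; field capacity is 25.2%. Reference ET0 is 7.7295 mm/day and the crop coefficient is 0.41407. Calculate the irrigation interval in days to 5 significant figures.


Approach: apply soil-water budget scheduling, SMD = (FC-theta)/100*depth*1000; ETc = ET0*Kc; interval = SMD/ETc.
Step 1 — soil moisture deficit:
  SMD = (25.2 - 15.2)/100 * 0.86416 * 1000 = 86.41600 mm
Step 2 — daily crop ET (ETc = ET0*Kc):
  ETc = 7.7295 * 0.41407 = 3.200554 mm/day
Step 3 — irrigation interval (SMD/ETc):
  interval = 86.41600 / 3.200554 = 27.000 days
Therefore the irrigation interval = 27.000 days.


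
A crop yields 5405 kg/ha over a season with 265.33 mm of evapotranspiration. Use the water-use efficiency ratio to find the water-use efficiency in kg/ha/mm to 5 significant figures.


Approach: apply the water-use efficiency ratio, WUE = yield/ET.
WUE = 5405 / 265.33 = 20.371 kg/ha/mm
Therefore the water-use efficiency = 20.371 kg/ha/mm.


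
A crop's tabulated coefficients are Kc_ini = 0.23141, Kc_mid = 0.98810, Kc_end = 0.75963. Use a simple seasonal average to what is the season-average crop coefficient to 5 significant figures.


Approach: apply a simple seasonal average, Kc_avg = (Kc_ini + Kc_mid + Kc_end)/3.
Kc_avg = (0.23141 + 0.98810 + 0.75963)/3 = 0.65971
Therefore the season-average crop coefficient = 0.65971.


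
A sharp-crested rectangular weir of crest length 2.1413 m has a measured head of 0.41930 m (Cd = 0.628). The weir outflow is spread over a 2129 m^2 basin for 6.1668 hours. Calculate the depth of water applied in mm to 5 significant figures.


Approach: apply the rectangular weir equation with a volume-to-depth conversion, Q = (2/3)*Cd*L*sqrt(2g)*H^1.5; d = Q*t/A * 1000.
Step 1 — weir discharge:
  Q = (2/3)*0.628*2.1413*sqrt(2*9.81)*0.41930^1.5 = 1.078159 m^3/s
Step 2 — volume: V = 1.078159 * 6.1668*3600 = 23935.64 m^3
Step 3 — depth: d = V/A * 1000 = 23935.64/2129 * 1000 = 11243 mm
Therefore the depth of water applied = 11243 mm.


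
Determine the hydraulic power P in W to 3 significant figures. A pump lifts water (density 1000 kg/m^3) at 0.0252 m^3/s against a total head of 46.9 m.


Approach: apply the hydraulic power relation, P = rho*g*Q*H.
P = 1000 * 9.81 * 0.0252 * 46.9 = 11600 W
Therefore the hydraulic power P = 11600 W.


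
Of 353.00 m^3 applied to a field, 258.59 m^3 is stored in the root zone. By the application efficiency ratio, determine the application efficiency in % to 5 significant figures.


Approach: apply the application efficiency ratio, Ea = (stored/applied)*100.
Ea = (258.59/353.00)*100 = 73.255 %
Therefore the application efficiency = 73.255 %.


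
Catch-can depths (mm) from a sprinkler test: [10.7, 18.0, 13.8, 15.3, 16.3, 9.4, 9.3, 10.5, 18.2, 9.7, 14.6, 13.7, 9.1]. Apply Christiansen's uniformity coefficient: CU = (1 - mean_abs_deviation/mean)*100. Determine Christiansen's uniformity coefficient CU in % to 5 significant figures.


mean = 12.96923 mm
mean |d_i - mean| = 2.940828 mm
CU = (1 - 2.940828/12.96923)*100 = 77.325 %
Therefore Christiansen's uniformity coefficient CU = 77.325 %.


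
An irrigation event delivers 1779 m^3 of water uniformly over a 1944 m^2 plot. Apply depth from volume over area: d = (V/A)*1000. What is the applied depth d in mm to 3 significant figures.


d = (1779 / 1944) * 1000 = 915 mm
Therefore the applied depth d = 915 mm.
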